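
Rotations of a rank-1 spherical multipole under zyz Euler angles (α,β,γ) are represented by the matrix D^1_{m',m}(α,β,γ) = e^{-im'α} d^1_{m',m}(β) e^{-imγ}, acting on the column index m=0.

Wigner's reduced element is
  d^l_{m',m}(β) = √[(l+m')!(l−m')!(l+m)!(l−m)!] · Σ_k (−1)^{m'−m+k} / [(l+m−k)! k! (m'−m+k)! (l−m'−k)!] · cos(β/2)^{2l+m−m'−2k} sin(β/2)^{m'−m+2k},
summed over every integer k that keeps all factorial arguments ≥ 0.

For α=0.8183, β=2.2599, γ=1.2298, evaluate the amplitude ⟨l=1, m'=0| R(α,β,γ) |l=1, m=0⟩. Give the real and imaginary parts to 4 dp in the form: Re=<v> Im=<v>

D^1_{0,0}(0.8183,2.2599,1.2298) = e^{-i·0·0.8183}·d^1_{0,0}(2.2599)·e^{-i·0·1.2298}. Compute d first:
Half-angle: c=0.426705, s=0.904391. N=√(1·1·1·1)=1.000000
k∈{0,1} keeps every argument non-negative
  k=0: (−1)^0·1.0000/(1)·0.4267^2·0.9044^0 = +0.182077
  k=1: (−1)^1·1.0000/(1)·0.4267^0·0.9044^2 = -0.817923
d^1_{0,0}(2.2599) = +0.182077 -0.817923 = -0.635846
D = (+1.000000+0.000000i)·(-0.635846)·(+1.000000+0.000000i) = -0.635846+0.000000i

Re=-0.6358 Im=0.0000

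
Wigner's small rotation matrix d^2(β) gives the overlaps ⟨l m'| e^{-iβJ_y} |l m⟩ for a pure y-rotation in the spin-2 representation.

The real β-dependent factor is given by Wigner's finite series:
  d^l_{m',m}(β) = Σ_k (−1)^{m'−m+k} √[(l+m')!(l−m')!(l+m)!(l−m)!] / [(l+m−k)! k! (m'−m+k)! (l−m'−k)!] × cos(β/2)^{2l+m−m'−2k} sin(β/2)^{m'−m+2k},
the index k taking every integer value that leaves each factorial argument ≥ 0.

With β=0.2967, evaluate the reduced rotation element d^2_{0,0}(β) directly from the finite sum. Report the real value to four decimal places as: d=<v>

d^2_{0,0}(β=0.2967) via Wigner's sum:
c=cos(0.2967/2)=0.989016, s=sin(0.2967/2)=0.147806; N=√[2·2·2·2]=4.000000
The bounds max(0,m−m')=0 and min(l+m,l−m')=2 give 3 terms
  k=0: (−1)^0·4.0000/(4)·0.9890^4·0.1478^0 = +0.956784
  k=1: (−1)^1·4.0000/(1)·0.9890^2·0.1478^2 = -0.085478
  k=2: (−1)^2·4.0000/(4)·0.9890^0·0.1478^4 = +0.000477
d^2_{0,0}(0.2967) = +0.956784 -0.085478 +0.000477 = +0.871783

d=0.8718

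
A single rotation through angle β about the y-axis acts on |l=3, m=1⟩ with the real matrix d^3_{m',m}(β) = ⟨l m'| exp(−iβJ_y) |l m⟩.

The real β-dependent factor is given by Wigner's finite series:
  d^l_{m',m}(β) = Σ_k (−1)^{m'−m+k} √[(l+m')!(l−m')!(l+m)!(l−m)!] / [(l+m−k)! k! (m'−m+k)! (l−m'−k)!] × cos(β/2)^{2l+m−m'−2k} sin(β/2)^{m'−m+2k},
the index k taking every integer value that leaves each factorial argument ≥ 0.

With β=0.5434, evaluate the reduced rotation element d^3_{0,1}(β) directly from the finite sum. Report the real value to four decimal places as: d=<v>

d=0.5963

d^3_{0,1}(β=0.5434) via Wigner's sum:
With c≡cos(β/2)=0.963316 and s≡sin(β/2)=0.268369, N=[6·6·24·2]^{1/2}=41.569219
Admissible k: 1..3 (factorial args all ≥0)
  k=1: (−1)^0·41.5692/(12)·0.9633^5·0.2684^1 = +0.771201
  k=2: (−1)^1·41.5692/(4)·0.9633^3·0.2684^3 = -0.179563
  k=3: (−1)^2·41.5692/(12)·0.9633^1·0.2684^5 = +0.004645
d^3_{0,1}(0.5434) = +0.771201 -0.179563 +0.004645 = +0.596283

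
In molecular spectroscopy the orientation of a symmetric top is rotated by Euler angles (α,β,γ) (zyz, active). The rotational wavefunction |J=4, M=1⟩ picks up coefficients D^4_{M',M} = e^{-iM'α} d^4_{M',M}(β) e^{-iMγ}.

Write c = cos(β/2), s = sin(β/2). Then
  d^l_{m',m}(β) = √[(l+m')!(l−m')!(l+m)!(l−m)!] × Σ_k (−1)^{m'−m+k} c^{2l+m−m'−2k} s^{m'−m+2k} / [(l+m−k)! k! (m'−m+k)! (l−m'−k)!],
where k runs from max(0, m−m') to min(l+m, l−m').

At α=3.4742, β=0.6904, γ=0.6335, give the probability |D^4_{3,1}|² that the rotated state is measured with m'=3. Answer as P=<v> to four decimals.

Split into d^4_{3,1}(β=0.6904) × two z-phases.
Half-angle: c=0.941008, s=0.338385. N=√(5040·1·120·6)=1904.940944
k∈{0,1} keeps every argument non-negative
  k=0: (−1)^2·1904.9409/(240)·0.9410^6·0.3384^2 = +0.631032
  k=1: (−1)^3·1904.9409/(144)·0.9410^4·0.3384^4 = -0.135999
d^4_{3,1}(0.6904) = +0.631032 -0.135999 = +0.495033
|D^4_{3,1}|² = |d^4_{3,1}(β)|² = (+0.495033)² = 0.245058 (the z-rotation phases have unit modulus)

P=0.2451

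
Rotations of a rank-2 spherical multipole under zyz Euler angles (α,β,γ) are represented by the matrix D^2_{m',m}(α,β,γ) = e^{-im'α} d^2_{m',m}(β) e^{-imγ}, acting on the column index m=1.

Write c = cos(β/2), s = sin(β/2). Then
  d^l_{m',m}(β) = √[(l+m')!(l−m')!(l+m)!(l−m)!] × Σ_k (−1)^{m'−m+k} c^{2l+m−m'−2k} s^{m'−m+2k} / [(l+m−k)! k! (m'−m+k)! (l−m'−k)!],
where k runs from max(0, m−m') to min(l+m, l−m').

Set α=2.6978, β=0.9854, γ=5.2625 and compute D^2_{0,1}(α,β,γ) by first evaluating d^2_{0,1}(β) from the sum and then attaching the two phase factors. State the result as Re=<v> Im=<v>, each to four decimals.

First d^2_{0,1}(β=0.9854), then the phase factors e^{-i(0)α} and e^{-i(1)γ}:
c=cos(0.9854/2)=0.881059, s=sin(0.9854/2)=0.473006; N=√[2·2·6·1]=4.898979
k∈{1,2} keeps every argument non-negative
  k=1: (−1)^0·4.8990/(2)·0.8811^3·0.4730^1 = +0.792424
  k=2: (−1)^1·4.8990/(2)·0.8811^1·0.4730^3 = -0.228392
d^2_{0,1}(0.9854) = +0.792424 -0.228392 = +0.564031
Phases: e^{-i·(0)·2.6978}=+1.000000+0.000000i, e^{-i·(1)·5.2625}=+0.522782+0.852466i ⇒ D=+0.294865+0.480818i

Re=0.2949 Im=0.4808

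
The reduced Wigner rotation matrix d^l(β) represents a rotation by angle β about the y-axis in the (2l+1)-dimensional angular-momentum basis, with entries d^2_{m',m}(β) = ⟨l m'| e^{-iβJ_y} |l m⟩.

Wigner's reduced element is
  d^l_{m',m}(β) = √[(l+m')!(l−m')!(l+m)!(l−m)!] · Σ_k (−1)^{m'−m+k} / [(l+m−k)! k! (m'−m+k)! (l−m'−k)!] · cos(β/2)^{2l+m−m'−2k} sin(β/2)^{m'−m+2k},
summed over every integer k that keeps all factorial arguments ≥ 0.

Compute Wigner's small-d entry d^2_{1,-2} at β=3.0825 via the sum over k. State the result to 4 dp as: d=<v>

d=-0.0590

d^2_{1,-2}(β=3.0825) via Wigner's sum:
c=cos(3.0825/2)=0.029542, s=sin(3.0825/2)=0.999564; N=√[6·1·1·24]=12.000000
Admissible k: 0..0 (factorial args all ≥0)
  k=0: (−1)^3·12.0000/(6)·0.0295^1·0.9996^3 = -0.059007
d^2_{1,-2}(3.0825) = -0.059007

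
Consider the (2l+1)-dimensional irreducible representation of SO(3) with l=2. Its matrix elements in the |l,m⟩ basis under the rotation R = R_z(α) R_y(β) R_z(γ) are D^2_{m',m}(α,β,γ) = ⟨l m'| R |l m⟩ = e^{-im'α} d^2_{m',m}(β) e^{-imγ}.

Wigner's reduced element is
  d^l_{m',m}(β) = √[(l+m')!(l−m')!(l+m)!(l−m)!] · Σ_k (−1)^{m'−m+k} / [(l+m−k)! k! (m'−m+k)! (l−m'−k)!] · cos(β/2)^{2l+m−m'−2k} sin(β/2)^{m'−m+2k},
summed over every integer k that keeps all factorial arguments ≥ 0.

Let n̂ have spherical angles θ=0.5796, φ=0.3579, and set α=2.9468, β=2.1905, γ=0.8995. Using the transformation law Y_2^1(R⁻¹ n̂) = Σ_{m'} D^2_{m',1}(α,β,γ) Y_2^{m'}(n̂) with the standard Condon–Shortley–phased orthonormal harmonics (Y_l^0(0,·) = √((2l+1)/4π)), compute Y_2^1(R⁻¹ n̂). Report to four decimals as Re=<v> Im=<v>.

Re=-0.3212 Im=0.0953

Need the full column D^2_{m',1} for m'=−2..2 at α=2.9468, β=2.1905, γ=0.8995.
cos(β/2)=0.457824, sin(β/2)=0.889043
d^2_{-2,1}: single k=3 term ⇒ +0.643423;  D = +0.178871-0.618060i
d^2_{-1,1}: k∈[2..3] ⇒ +0.497009 -0.624727 = -0.127719;  D = +0.058581-0.113491i
d^2_{0,1}: k∈[1..2] ⇒ +0.208975 -0.788029 = -0.579054;  D = -0.360173+0.453409i
d^2_{1,1}: k∈[0..1] ⇒ +0.043933 -0.497009 = -0.453075;  D = +0.345153-0.293507i
d^2_{2,1}: single k=0 term ⇒ -0.170627;  D = -0.148921+0.083284i
Y_2^{m'}(θ=0.5796,φ=0.3579) and Σ D·Y over m':
  (+0.1789-0.6181i)·(+0.0874-0.0760i)  (+0.0586-0.1135i)·(+0.3316-0.1240i)  (-0.3602+0.4534i)·(+0.3470+0.0000i)  (+0.3452-0.2935i)·(-0.3316-0.1240i)  (-0.1489+0.0833i)·(+0.0874+0.0760i)
Y_2^1(R⁻¹ n̂) = -0.321171+0.095259i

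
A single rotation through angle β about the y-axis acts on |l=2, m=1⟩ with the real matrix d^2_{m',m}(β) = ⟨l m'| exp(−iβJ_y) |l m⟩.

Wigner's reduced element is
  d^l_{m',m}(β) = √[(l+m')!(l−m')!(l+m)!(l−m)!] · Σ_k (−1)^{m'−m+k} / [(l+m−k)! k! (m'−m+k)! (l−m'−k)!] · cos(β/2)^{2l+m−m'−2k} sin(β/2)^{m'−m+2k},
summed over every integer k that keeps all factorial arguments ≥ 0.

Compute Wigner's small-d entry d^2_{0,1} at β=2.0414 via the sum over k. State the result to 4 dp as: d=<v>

d=-0.4950

d^2_{0,1}(β=2.0414) via Wigner's sum:
c=cos(2.0414/2)=0.522769, s=sin(2.0414/2)=0.852474; N=√[2·2·6·1]=4.898979
The bounds max(0,m−m')=1 and min(l+m,l−m')=2 give 2 terms
  k=1: (−1)^0·4.8990/(2)·0.5228^3·0.8525^1 = +0.298323
  k=2: (−1)^1·4.8990/(2)·0.5228^1·0.8525^3 = -0.793285
d^2_{0,1}(2.0414) = +0.298323 -0.793285 = -0.494962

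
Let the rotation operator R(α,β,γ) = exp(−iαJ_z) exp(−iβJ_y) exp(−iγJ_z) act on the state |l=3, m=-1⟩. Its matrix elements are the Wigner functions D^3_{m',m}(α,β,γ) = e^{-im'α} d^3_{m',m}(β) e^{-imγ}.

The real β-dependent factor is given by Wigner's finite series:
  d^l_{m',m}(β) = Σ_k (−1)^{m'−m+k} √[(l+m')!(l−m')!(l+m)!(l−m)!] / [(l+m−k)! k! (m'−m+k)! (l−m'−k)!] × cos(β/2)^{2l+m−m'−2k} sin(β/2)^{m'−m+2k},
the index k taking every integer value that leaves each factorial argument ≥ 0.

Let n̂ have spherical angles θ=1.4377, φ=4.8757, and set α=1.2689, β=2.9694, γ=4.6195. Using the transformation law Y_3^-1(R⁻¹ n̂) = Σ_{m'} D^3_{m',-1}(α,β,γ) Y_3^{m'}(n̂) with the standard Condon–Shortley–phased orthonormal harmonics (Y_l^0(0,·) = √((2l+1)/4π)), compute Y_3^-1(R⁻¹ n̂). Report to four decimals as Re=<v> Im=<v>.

Need the full column D^3_{m',-1} for m'=−3..3 at α=1.2689, β=2.9694, γ=4.6195.
cos(β/2)=0.085990, sin(β/2)=0.996296
d^3_{-3,-1}: single k=2 term ⇒ +0.000210;  D = -0.000114+0.000177i
d^3_{-2,-1}: k∈[1..2] ⇒ +0.000015 -0.003977 = -0.003962;  D = -0.002542-0.003039i
d^3_{-1,-1}: k∈[0..2] ⇒ +0.000000 -0.000434 +0.043712 = +0.043278;  D = +0.039949-0.016645i
d^3_{0,-1}: k∈[0..2] ⇒ -0.000016 +0.006535 -0.292402 = -0.285884;  D = +0.026517+0.284651i
d^3_{1,-1}: k∈[0..2] ⇒ +0.000326 -0.058283 +0.977981 = +0.920024;  D = -0.900002-0.190895i
d^3_{2,-1}: k∈[0..1] ⇒ -0.003977 +0.266925 = +0.262949;  D = -0.128573+0.229371i
d^3_{3,-1}: single k=0 term ⇒ +0.028216;  D = +0.019398+0.020491i
Y_3^{m'}(θ=1.4377,φ=4.8757) and Σ D·Y over m':
  (-0.0001+0.0002i)·(-0.1912-0.3585i)  (-0.0025-0.0030i)·(-0.1262+0.0427i)  (+0.0399-0.0166i)·(-0.0475-0.2882i)  (+0.0265+0.2847i)·(-0.1442+0.0000i)  (-0.9000-0.1909i)·(+0.0475-0.2882i)  (-0.1286+0.2294i)·(-0.1262-0.0427i)  (+0.0194+0.0205i)·(+0.1912-0.3585i)
Y_3^-1(R⁻¹ n̂) = -0.070667+0.172367i

Re=-0.0707 Im=0.1724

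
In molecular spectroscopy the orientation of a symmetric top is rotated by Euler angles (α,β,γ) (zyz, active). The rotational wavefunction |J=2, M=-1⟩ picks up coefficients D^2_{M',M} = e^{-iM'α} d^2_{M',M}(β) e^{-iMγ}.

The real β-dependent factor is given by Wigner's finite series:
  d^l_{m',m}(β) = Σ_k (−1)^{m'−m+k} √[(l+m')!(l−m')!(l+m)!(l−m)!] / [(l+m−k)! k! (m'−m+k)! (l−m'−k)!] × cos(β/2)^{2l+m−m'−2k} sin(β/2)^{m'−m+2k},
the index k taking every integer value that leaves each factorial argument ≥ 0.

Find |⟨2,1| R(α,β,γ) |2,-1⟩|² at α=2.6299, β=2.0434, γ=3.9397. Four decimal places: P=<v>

Split into d^2_{1,-1}(β=2.0434) × two z-phases.
With c≡cos(β/2)=0.521917 and s≡sin(β/2)=0.852997, N=[6·1·1·6]^{1/2}=6.000000
k∈{0,1} keeps every argument non-negative
  k=0: (−1)^2·6.0000/(2)·0.5219^2·0.8530^2 = +0.594591
  k=1: (−1)^3·6.0000/(6)·0.5219^0·0.8530^4 = -0.529406
d^2_{1,-1}(2.0434) = +0.594591 -0.529406 = +0.065184
|D^2_{1,-1}|² = |d^2_{1,-1}(β)|² = (+0.065184)² = 0.004249 (the z-rotation phases have unit modulus)

P=0.0042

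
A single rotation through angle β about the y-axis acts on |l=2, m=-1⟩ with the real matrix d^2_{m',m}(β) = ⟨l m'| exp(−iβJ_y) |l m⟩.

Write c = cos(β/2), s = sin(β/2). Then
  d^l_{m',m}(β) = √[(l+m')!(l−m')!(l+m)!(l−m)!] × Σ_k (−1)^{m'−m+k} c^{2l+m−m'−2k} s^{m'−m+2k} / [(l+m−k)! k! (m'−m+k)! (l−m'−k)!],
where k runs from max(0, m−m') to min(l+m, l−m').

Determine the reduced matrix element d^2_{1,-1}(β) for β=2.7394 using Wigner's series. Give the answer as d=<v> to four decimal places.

d=-0.8069

d^2_{1,-1}(β=2.7394) via Wigner's sum:
c=cos(2.7394/2)=0.199744, s=sin(2.7394/2)=0.979848; N=√[6·1·1·6]=6.000000
Admissible k: 0..1 (factorial args all ≥0)
  k=0: (−1)^2·6.0000/(2)·0.1997^2·0.9798^2 = +0.114917
  k=1: (−1)^3·6.0000/(6)·0.1997^0·0.9798^4 = -0.921797
d^2_{1,-1}(2.7394) = +0.114917 -0.921797 = -0.806880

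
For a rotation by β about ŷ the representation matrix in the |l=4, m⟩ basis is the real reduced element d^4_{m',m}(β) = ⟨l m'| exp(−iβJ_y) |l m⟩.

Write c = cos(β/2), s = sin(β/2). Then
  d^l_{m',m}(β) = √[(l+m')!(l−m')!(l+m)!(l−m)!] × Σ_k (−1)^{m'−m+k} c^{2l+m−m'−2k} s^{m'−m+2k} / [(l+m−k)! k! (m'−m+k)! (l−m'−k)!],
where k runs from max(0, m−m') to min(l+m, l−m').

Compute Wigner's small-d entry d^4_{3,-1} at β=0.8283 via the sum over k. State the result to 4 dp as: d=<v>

d=0.2154

d^4_{3,-1}(β=0.8283) via Wigner's sum:
Half-angle: c=0.915459, s=0.402412. N=√(5040·1·6·120)=1904.940944
k∈{0,1} keeps every argument non-negative
  k=0: (−1)^4·1904.9409/(144)·0.9155^4·0.4024^4 = +0.243645
  k=1: (−1)^5·1904.9409/(240)·0.9155^2·0.4024^6 = -0.028247
d^4_{3,-1}(0.8283) = +0.243645 -0.028247 = +0.215398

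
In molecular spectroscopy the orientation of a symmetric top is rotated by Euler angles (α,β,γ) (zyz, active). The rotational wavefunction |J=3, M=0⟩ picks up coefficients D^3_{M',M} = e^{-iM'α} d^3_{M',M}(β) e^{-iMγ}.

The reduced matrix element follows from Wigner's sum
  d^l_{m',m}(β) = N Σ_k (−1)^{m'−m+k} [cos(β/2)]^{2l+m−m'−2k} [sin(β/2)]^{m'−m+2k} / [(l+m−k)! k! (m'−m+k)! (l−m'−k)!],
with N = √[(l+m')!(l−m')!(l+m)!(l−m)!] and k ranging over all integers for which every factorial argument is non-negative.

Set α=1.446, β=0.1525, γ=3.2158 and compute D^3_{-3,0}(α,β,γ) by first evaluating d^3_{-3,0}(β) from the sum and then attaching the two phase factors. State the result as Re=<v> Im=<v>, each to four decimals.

Re=-0.0007 Im=-0.0018

D^3_{-3,0}(1.446,0.1525,3.2158) = e^{-i·-3·1.446}·d^3_{-3,0}(0.1525)·e^{-i·0·3.2158}. Compute d first:
c=cos(0.1525/2)=0.997094, s=sin(0.1525/2)=0.076176; N=√[1·720·6·6]=160.996894
The bounds max(0,m−m')=3 and min(l+m,l−m')=3 give 1 term
  k=3: (−1)^0·160.9969/(36)·0.9971^3·0.0762^3 = +0.001960
d^3_{-3,0}(0.1525) = +0.001960
D = (-0.365704-0.930731i)·(+0.001960)·(+1.000000+0.000000i) = -0.000717-0.001824i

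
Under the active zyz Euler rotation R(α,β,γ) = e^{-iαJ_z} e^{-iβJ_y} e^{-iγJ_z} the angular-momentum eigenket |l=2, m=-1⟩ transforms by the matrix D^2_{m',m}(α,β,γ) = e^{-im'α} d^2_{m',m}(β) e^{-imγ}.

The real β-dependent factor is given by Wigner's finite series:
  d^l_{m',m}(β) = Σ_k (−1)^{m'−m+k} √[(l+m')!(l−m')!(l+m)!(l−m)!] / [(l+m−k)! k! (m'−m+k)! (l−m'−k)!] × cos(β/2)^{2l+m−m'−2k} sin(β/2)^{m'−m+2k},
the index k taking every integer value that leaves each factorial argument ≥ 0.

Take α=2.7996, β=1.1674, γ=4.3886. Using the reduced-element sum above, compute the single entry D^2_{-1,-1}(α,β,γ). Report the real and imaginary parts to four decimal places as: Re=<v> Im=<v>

Re=-0.0924 Im=-0.1177

Split into d^2_{-1,-1}(β=1.1674) × two z-phases.
c=cos(1.1674/2)=0.834429, s=sin(1.1674/2)=0.551115; N=√[1·6·1·6]=6.000000
k: max(0,(-1)−(-1))=0 … min(2+(-1),2−(-1))=1
  k=0: (−1)^0·6.0000/(6)·0.8344^4·0.5511^0 = +0.484795
  k=1: (−1)^1·6.0000/(2)·0.8344^2·0.5511^2 = -0.634432
d^2_{-1,-1}(1.1674) = +0.484795 -0.634432 = -0.149637
Phases: e^{-i·(-1)·2.7996}=-0.942088+0.335365i, e^{-i·(-1)·4.3886}=-0.318161-0.948037i ⇒ D=-0.092427-0.117680i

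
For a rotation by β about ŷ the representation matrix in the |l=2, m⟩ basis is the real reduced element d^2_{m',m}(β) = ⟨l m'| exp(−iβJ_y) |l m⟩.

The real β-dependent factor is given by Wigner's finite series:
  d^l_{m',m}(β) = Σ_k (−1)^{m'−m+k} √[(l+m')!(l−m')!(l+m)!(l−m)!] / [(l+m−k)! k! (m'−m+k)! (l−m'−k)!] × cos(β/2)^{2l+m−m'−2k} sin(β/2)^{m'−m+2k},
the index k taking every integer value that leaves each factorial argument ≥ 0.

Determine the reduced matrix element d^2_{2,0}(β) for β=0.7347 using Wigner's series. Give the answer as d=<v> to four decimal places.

d^2_{2,0}(β=0.7347) via Wigner's sum:
c=cos(0.7347/2)=0.933282, s=sin(0.7347/2)=0.359143; N=√[24·1·2·2]=9.797959
Admissible k: 0..0 (factorial args all ≥0)
  k=0: (−1)^2·9.7980/(4)·0.9333^2·0.3591^2 = +0.275193
d^2_{2,0}(0.7347) = +0.275193

d=0.2752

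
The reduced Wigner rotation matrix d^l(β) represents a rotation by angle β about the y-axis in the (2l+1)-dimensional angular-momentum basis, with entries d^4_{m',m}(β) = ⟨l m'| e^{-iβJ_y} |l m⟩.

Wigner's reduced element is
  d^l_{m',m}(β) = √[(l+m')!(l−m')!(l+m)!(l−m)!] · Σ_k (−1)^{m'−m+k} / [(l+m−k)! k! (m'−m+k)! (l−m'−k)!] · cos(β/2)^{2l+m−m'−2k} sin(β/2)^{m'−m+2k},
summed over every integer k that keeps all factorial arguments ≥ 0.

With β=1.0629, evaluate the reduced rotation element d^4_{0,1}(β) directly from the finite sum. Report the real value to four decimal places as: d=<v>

d=-0.3193

d^4_{0,1}(β=1.0629) via Wigner's sum:
c=cos(1.0629/2)=0.862073, s=sin(1.0629/2)=0.506784; N=√[24·24·120·6]=643.987578
k∈{1,2,3,4} keeps every argument non-negative
  k=1: (−1)^0·643.9876/(144)·0.8621^7·0.5068^1 = +0.801949
  k=2: (−1)^1·643.9876/(24)·0.8621^5·0.5068^3 = -1.662858
  k=3: (−1)^2·643.9876/(24)·0.8621^3·0.5068^5 = +0.574662
  k=4: (−1)^3·643.9876/(144)·0.8621^1·0.5068^7 = -0.033099
d^4_{0,1}(1.0629) = +0.801949 -1.662858 +0.574662 -0.033099 = -0.319347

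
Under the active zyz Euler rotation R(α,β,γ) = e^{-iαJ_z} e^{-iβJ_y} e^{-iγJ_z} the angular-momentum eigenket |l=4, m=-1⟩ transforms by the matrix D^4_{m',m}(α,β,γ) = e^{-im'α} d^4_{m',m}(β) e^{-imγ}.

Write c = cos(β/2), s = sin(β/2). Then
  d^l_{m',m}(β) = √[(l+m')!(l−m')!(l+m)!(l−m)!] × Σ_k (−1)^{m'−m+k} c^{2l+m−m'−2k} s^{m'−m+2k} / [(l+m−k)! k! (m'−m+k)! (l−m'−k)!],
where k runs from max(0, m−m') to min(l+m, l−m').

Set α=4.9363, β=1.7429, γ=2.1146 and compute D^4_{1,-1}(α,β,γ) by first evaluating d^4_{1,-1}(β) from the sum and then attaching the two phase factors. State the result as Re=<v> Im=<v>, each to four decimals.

Re=0.2081 Im=0.0689

First d^4_{1,-1}(β=1.7429), then the phase factors e^{-i(1)α} and e^{-i(-1)γ}:
c=cos(1.7429/2)=0.643718, s=sin(1.7429/2)=0.765263; N=√[120·6·6·120]=720.000000
k∈{0,1,2,3} keeps every argument non-negative
  k=0: (−1)^2·720.0000/(72)·0.6437^6·0.7653^2 = +0.416672
  k=1: (−1)^3·720.0000/(24)·0.6437^4·0.7653^4 = -1.766631
  k=2: (−1)^4·720.0000/(48)·0.6437^2·0.7653^6 = +1.248380
  k=3: (−1)^5·720.0000/(720)·0.6437^0·0.7653^8 = -0.117621
d^4_{1,-1}(1.7429) = +0.416672 -1.766631 +1.248380 -0.117621 = -0.219201
Attach z-rotation phases: D = e^{-i(1)(4.9363)}·(-0.219201)·e^{-i(-1)(2.1146)} = +0.208081+0.068931i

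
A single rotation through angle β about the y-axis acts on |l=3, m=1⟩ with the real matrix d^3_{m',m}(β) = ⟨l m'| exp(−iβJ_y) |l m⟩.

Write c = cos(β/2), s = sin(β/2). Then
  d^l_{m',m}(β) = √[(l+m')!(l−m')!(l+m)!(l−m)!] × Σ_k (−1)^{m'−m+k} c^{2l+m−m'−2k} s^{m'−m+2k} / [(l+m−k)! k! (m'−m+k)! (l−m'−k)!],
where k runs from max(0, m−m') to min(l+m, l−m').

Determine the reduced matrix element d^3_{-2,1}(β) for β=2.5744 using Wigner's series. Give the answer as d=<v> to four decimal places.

d^3_{-2,1}(β=2.5744) via Wigner's sum:
c=cos(2.5744/2)=0.279810, s=sin(2.5744/2)=0.960055; N=√[1·120·24·2]=75.894664
k∈{3,4} keeps every argument non-negative
  k=3: (−1)^0·75.8947/(12)·0.2798^3·0.9601^3 = +0.122605
  k=4: (−1)^1·75.8947/(24)·0.2798^1·0.9601^5 = -0.721680
d^3_{-2,1}(2.5744) = +0.122605 -0.721680 = -0.599075

d=-0.5991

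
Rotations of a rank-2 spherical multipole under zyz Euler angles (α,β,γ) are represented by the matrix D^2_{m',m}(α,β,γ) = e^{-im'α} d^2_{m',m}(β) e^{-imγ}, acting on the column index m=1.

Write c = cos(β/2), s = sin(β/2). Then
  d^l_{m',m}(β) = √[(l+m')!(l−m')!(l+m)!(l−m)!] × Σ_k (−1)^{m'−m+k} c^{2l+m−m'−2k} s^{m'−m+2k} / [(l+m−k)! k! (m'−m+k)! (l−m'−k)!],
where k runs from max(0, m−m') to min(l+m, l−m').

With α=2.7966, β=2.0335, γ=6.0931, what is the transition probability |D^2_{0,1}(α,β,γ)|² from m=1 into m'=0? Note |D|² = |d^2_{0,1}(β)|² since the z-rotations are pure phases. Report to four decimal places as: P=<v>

P=0.2393

First d^2_{0,1}(β=2.0335), then the phase factors e^{-i(0)α} and e^{-i(1)γ}:
Half-angle: c=0.526133, s=0.850403. N=√(2·2·6·1)=4.898979
k: max(0,(1)−(0))=1 … min(2+(1),2−(0))=2
  k=1: (−1)^0·4.8990/(2)·0.5261^3·0.8504^1 = +0.303379
  k=2: (−1)^1·4.8990/(2)·0.5261^1·0.8504^3 = -0.792583
d^2_{0,1}(2.0335) = +0.303379 -0.792583 = -0.489203
|D^2_{0,1}|² = |d^2_{0,1}(β)|² = (-0.489203)² = 0.239320 (the z-rotation phases have unit modulus)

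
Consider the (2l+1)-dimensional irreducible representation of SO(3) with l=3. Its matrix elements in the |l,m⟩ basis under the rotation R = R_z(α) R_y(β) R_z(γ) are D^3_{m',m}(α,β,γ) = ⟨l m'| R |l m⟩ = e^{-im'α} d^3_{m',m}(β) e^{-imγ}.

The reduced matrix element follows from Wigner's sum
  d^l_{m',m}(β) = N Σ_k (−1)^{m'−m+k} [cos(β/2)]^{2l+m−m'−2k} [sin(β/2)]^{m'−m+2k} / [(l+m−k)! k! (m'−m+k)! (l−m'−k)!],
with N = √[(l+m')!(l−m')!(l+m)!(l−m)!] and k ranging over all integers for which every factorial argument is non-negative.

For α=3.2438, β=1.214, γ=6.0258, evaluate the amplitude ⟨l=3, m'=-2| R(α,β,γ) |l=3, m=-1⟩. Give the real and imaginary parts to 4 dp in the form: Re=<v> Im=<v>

Re=0.0239 Im=-0.0013

First d^3_{-2,-1}(β=1.214), then the phase factors e^{-i(-2)α} and e^{-i(-1)γ}:
With c≡cos(β/2)=0.821363 and s≡sin(β/2)=0.570406, N=[1·120·2·24]^{1/2}=75.894664
The bounds max(0,m−m')=1 and min(l+m,l−m')=2 give 2 terms
  k=1: (−1)^0·75.8947/(24)·0.8214^5·0.5704^1 = +0.674310
  k=2: (−1)^1·75.8947/(12)·0.8214^3·0.5704^3 = -0.650410
d^3_{-2,-1}(1.214) = +0.674310 -0.650410 = +0.023900
D = (+0.979180+0.202994i)·(+0.023900)·(+0.967059-0.254553i) = +0.023866-0.001265i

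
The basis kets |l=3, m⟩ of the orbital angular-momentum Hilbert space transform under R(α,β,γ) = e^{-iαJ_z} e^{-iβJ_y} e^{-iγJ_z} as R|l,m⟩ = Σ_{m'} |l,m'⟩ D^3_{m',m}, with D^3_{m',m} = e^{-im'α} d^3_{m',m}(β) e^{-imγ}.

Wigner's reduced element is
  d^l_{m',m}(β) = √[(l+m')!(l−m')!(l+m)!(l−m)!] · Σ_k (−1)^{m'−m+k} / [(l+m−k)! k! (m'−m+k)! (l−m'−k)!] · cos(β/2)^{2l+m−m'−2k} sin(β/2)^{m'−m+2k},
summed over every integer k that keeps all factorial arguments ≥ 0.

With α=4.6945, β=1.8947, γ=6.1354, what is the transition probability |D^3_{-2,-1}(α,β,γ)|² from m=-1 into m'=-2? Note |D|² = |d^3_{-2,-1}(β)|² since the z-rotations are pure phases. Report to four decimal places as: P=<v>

P=0.2494

First d^3_{-2,-1}(β=1.8947), then the phase factors e^{-i(-2)α} and e^{-i(-1)γ}:
Half-angle: c=0.583837, s=0.811871. N=√(1·120·2·24)=75.894664
k: max(0,(-1)−(-2))=1 … min(3+(-1),3−(-2))=2
  k=1: (−1)^0·75.8947/(24)·0.5838^5·0.8119^1 = +0.174158
  k=2: (−1)^1·75.8947/(12)·0.5838^3·0.8119^3 = -0.673543
d^3_{-2,-1}(1.8947) = +0.174158 -0.673543 = -0.499385
|D^3_{-2,-1}|² = |d^3_{-2,-1}(β)|² = (-0.499385)² = 0.249385 (the z-rotation phases have unit modulus)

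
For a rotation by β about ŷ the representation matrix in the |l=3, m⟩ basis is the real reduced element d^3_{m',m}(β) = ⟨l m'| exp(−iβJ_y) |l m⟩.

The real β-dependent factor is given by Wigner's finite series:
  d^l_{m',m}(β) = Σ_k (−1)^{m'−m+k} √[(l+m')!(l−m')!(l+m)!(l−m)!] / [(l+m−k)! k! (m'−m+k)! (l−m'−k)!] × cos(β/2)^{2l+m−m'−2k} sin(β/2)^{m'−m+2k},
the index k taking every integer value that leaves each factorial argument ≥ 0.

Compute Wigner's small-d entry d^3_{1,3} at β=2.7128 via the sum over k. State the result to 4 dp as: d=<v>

d=0.0076

d^3_{1,3}(β=2.7128) via Wigner's sum:
Half-angle: c=0.212758, s=0.977105. N=√(24·2·720·1)=185.903201
k: max(0,(3)−(1))=2 … min(3+(3),3−(1))=2
  k=2: (−1)^0·185.9032/(48)·0.2128^4·0.9771^2 = +0.007576
d^3_{1,3}(2.7128) = +0.007576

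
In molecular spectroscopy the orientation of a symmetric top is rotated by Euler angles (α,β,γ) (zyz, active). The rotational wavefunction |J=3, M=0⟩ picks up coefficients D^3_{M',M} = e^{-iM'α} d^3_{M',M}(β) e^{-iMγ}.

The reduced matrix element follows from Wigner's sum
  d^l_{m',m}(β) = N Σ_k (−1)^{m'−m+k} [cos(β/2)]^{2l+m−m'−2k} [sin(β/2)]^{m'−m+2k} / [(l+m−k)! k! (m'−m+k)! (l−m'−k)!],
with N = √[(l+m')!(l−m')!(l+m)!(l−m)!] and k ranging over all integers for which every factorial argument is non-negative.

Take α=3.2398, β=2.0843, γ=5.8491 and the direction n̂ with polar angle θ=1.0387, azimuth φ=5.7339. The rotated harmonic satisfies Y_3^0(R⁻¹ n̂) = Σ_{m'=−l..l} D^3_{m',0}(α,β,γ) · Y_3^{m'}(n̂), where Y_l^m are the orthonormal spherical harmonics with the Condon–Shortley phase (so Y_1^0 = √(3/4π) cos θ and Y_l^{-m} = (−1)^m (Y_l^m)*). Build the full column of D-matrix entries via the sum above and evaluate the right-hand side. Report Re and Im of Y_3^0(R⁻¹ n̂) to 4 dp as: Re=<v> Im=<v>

Need the full column D^3_{m',0} for m'=−3..3 at α=3.2398, β=2.0843, γ=5.8491.
cos(β/2)=0.504365, sin(β/2)=0.863491
d^3_{-3,0}: single k=3 term ⇒ +0.369422;  D = -0.353504-0.107272i
d^3_{-2,0}: k∈[2..3] ⇒ +0.264275 -0.774606 = -0.510331;  D = -0.500519-0.099593i
d^3_{-1,0}: k∈[1..3] ⇒ +0.097628 -0.858459 +0.838733 = +0.077902;  D = -0.077526-0.007638i
d^3_{0,0}: k∈[0..3] ⇒ +0.016461 -0.434247 +1.272807 -0.414520 = +0.440501;  D = +0.440501+0.000000i
d^3_{1,0}: k∈[0..2] ⇒ -0.097628 +0.858459 -0.838733 = -0.077902;  D = +0.077526-0.007638i
d^3_{2,0}: k∈[0..1] ⇒ +0.264275 -0.774606 = -0.510331;  D = -0.500519+0.099593i
d^3_{3,0}: single k=0 term ⇒ -0.369422;  D = +0.353504-0.107272i
Y_3^{m'}(θ=1.0387,φ=5.7339) and Σ D·Y over m':
  (-0.3535-0.1073i)·(-0.0206+0.2662i)  (-0.5005-0.0996i)·(+0.1751+0.3429i)  (-0.0775-0.0076i)·(+0.0682+0.0417i)  (+0.4405+0.0000i)·(-0.3243+0.0000i)  (+0.0775-0.0076i)·(-0.0682+0.0417i)  (-0.5005+0.0996i)·(+0.1751-0.3429i)  (+0.3535-0.1073i)·(+0.0206+0.2662i)
Y_3^0(R⁻¹ n̂) = -0.188175-0.000000i

Re=-0.1882 Im=0.0000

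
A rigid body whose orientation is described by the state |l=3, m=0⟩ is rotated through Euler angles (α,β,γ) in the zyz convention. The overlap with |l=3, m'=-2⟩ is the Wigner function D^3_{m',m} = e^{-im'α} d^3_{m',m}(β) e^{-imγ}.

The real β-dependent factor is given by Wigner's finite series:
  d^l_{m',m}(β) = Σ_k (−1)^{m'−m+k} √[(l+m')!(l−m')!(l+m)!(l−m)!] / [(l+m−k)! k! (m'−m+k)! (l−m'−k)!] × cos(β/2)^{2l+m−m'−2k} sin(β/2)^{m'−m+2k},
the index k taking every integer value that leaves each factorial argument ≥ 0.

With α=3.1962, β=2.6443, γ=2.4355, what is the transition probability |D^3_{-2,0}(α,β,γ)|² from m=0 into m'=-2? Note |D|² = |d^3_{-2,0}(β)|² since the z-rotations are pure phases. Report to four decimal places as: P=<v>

P=0.0750

D^3_{-2,0}(3.1962,2.6443,2.4355) = e^{-i·-2·3.1962}·d^3_{-2,0}(2.6443)·e^{-i·0·2.4355}. Compute d first:
Half-angle: c=0.246092, s=0.969246. N=√(1·120·6·6)=65.726707
k: max(0,(0)−(-2))=2 … min(3+(0),3−(-2))=3
  k=2: (−1)^0·65.7267/(12)·0.2461^4·0.9692^2 = +0.018872
  k=3: (−1)^1·65.7267/(12)·0.2461^2·0.9692^4 = -0.292747
d^3_{-2,0}(2.6443) = +0.018872 -0.292747 = -0.273875
|D^3_{-2,0}|² = |d^3_{-2,0}(β)|² = (-0.273875)² = 0.075008 (the z-rotation phases have unit modulus)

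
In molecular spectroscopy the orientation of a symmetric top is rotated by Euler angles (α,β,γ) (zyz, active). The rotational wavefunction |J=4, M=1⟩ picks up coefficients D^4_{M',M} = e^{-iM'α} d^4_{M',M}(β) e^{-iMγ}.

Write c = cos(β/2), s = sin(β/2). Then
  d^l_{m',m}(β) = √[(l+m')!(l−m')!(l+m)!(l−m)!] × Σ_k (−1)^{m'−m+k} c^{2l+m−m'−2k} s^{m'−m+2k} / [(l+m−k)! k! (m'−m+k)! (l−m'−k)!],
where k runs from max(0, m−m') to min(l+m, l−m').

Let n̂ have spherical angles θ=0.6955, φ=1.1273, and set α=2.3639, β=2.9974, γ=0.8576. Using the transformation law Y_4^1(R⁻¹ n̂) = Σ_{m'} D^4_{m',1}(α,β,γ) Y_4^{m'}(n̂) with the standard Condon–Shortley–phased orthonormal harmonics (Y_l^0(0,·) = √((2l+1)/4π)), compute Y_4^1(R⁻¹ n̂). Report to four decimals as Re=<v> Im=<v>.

Need the full column D^4_{m',1} for m'=−4..4 at α=2.3639, β=2.9974, γ=0.8576.
cos(β/2)=0.072034, sin(β/2)=0.997402
d^4_{-4,1}: single k=5 term ⇒ +0.002761;  D = -0.001870+0.002031i
d^4_{-3,1}: k∈[4..5] ⇒ +0.000352 -0.040548 = -0.040195;  D = -0.040147+0.001972i
d^4_{-2,1}: k∈[3..5] ⇒ +0.000027 -0.007827 +0.300100 = +0.292300;  D = -0.218086-0.194623i
d^4_{-1,1}: k∈[2..5] ⇒ +0.000001 -0.000799 +0.076628 -0.979405 = -0.903576;  D = -0.058237-0.901697i
d^4_{0,1}: k∈[1..4] ⇒ +0.000000 -0.000052 +0.009900 -0.316333 = -0.306484;  D = -0.200519+0.231786i
d^4_{1,1}: k∈[0..3] ⇒ +0.000000 -0.000002 +0.000799 -0.051085 = -0.050288;  D = +0.050128-0.004014i
d^4_{2,1}: k∈[0..2] ⇒ -0.000000 +0.000041 -0.005218 = -0.005177;  D = -0.003967-0.003326i
d^4_{3,1}: k∈[0..1] ⇒ +0.000001 -0.000352 = -0.000351;  D = +0.000033+0.000350i
d^4_{4,1}: single k=0 term ⇒ -0.000014;  D = +0.000009-0.000011i
Y_4^{m'}(θ=0.6955,φ=1.1273) and Σ D·Y over m':
  (-0.0019+0.0020i)·(-0.0151+0.0731i)  (-0.0401+0.0020i)·(-0.2456+0.0602i)  (-0.2181-0.1946i)·(-0.2712-0.3328i)  (-0.0582-0.9017i)·(+0.1124-0.2367i)  (-0.2005+0.2318i)·(-0.2669+0.0000i)  (+0.0501-0.0040i)·(-0.1124-0.2367i)  (-0.0040-0.0033i)·(-0.2712+0.3328i)  (+0.0000+0.0003i)·(+0.2456+0.0602i)  (+0.0000-0.0000i)·(-0.0151-0.0731i)
Y_4^1(R⁻¹ n̂) = -0.166862-0.038906i

Re=-0.1669 Im=-0.0389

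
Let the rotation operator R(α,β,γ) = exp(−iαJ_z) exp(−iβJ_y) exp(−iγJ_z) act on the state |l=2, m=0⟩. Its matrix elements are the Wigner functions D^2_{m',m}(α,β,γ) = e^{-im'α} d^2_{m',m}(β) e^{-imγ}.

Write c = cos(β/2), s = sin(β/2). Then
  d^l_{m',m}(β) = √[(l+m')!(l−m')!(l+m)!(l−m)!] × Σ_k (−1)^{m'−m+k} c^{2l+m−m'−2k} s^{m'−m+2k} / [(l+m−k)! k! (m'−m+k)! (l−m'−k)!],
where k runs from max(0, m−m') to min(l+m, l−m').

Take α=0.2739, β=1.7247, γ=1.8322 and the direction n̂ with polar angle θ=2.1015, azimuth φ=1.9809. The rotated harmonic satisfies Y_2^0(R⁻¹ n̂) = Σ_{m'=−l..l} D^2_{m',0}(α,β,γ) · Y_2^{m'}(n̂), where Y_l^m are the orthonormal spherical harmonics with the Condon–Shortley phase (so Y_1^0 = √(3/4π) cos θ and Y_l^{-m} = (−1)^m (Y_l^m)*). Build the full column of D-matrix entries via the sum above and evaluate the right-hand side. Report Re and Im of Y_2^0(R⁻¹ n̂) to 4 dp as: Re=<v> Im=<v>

Re=-0.3140 Im=0.0000

Need the full column D^2_{m',0} for m'=−2..2 at α=0.2739, β=1.7247, γ=1.8322.
cos(β/2)=0.650655, sin(β/2)=0.759374
d^2_{-2,0}: single k=2 term ⇒ +0.597982;  D = +0.510480+0.311435i
d^2_{-1,0}: k∈[1..2] ⇒ +0.512369 -0.697899 = -0.185530;  D = -0.178614-0.050184i
d^2_{0,0}: k∈[0..2] ⇒ +0.179227 -0.976500 +0.332523 = -0.464750;  D = -0.464750+0.000000i
d^2_{1,0}: k∈[0..1] ⇒ -0.512369 +0.697899 = +0.185530;  D = +0.178614-0.050184i
d^2_{2,0}: single k=0 term ⇒ +0.597982;  D = +0.510480-0.311435i
Y_2^{m'}(θ=2.1015,φ=1.9809) and Σ D·Y over m':
  (+0.5105+0.3114i)·(-0.1960+0.2101i)  (-0.1786-0.0502i)·(+0.1345+0.3093i)  (-0.4648+0.0000i)·(-0.0730+0.0000i)  (+0.1786-0.0502i)·(-0.1345+0.3093i)  (+0.5105-0.3114i)·(-0.1960-0.2101i)
Y_2^0(R⁻¹ n̂) = -0.314016+0.000000i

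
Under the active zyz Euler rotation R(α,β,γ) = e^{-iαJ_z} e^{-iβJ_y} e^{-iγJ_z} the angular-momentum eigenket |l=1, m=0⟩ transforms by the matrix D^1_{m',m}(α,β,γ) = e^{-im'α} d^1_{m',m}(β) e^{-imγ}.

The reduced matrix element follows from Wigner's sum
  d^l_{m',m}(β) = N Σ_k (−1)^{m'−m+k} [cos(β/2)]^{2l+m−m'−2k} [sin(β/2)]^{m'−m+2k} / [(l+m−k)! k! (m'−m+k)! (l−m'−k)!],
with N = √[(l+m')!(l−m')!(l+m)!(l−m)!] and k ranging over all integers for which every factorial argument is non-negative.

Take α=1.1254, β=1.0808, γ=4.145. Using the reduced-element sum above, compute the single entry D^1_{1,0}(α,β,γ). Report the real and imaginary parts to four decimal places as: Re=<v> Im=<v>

Re=-0.2688 Im=0.5630

Split into d^1_{1,0}(β=1.0808) × two z-phases.
Half-angle: c=0.857503, s=0.514479. N=√(2·1·1·1)=1.414214
The bounds max(0,m−m')=0 and min(l+m,l−m')=0 give 1 term
  k=0: (−1)^1·1.4142/(1)·0.8575^1·0.5145^1 = -0.623905
d^1_{1,0}(1.0808) = -0.623905
D = (+0.430816-0.902440i)·(-0.623905)·(+1.000000+0.000000i) = -0.268788+0.563037i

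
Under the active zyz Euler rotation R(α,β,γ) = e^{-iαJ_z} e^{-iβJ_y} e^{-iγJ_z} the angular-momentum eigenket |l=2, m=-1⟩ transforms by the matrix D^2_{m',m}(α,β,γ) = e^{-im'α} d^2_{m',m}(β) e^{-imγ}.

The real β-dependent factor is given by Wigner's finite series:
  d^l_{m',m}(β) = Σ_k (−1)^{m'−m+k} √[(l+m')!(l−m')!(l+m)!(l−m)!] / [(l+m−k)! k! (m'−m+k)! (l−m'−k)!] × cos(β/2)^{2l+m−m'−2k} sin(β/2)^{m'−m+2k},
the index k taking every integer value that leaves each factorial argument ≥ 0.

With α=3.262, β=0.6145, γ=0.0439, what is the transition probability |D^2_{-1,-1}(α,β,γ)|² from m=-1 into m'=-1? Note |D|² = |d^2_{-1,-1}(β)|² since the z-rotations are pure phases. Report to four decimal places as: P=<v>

P=0.3319

D^2_{-1,-1}(3.262,0.6145,0.0439) = e^{-i·-1·3.262}·d^2_{-1,-1}(0.6145)·e^{-i·-1·0.0439}. Compute d first:
With c≡cos(β/2)=0.953169 and s≡sin(β/2)=0.302439, N=[1·6·1·6]^{1/2}=6.000000
k: max(0,(-1)−(-1))=0 … min(2+(-1),2−(-1))=1
  k=0: (−1)^0·6.0000/(6)·0.9532^4·0.3024^0 = +0.825428
  k=1: (−1)^1·6.0000/(2)·0.9532^2·0.3024^2 = -0.249307
d^2_{-1,-1}(0.6145) = +0.825428 -0.249307 = +0.576121
|D^2_{-1,-1}|² = |d^2_{-1,-1}(β)|² = (+0.576121)² = 0.331915 (the z-rotation phases have unit modulus)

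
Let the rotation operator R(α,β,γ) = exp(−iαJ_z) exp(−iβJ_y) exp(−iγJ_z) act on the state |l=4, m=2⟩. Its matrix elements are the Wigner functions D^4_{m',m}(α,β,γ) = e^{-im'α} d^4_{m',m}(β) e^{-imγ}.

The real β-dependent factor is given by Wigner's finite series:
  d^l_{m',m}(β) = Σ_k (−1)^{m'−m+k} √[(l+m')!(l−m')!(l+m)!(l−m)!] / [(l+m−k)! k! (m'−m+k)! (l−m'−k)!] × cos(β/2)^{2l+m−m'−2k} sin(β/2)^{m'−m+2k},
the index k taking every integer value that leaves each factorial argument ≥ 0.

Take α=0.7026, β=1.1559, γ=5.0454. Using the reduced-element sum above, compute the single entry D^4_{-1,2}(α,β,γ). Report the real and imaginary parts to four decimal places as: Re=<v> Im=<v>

Re=-0.3953 Im=-0.0145

Split into d^4_{-1,2}(β=1.1559) × two z-phases.
Half-angle: c=0.837584, s=0.546308. N=√(6·120·720·2)=1018.233765
k∈{3,4,5} keeps every argument non-negative
  k=3: (−1)^0·1018.2338/(72)·0.8376^5·0.5463^3 = +0.950540
  k=4: (−1)^1·1018.2338/(48)·0.8376^3·0.5463^5 = -0.606569
  k=5: (−1)^2·1018.2338/(240)·0.8376^1·0.5463^7 = +0.051609
d^4_{-1,2}(1.1559) = +0.950540 -0.606569 +0.051609 = +0.395581
Phases: e^{-i·(-1)·0.7026}=+0.763165+0.646204i, e^{-i·(2)·5.0454}=-0.786286+0.617863i ⇒ D=-0.395316-0.014466i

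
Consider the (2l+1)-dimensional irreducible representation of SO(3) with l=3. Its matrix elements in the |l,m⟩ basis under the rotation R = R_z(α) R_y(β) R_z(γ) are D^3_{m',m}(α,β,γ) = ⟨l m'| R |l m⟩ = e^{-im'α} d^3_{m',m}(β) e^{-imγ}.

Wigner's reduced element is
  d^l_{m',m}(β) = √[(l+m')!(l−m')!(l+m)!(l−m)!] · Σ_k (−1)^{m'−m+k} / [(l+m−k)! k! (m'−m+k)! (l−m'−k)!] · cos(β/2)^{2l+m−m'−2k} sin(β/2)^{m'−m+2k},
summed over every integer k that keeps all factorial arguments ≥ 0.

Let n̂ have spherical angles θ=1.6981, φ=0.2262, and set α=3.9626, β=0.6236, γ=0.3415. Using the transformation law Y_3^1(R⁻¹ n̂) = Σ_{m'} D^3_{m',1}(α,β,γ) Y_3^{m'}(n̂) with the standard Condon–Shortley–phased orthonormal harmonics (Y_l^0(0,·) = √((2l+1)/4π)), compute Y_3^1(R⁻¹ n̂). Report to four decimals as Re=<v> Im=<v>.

Need the full column D^3_{m',1} for m'=−3..3 at α=3.9626, β=0.6236, γ=0.3415.
cos(β/2)=0.951783, sin(β/2)=0.306772
d^3_{-3,1}: single k=4 term ⇒ +0.031073;  D = +0.016261-0.026479i
d^3_{-2,1}: k∈[3..4] ⇒ +0.157432 -0.008177 = +0.149254;  D = +0.039851+0.143836i
d^3_{-1,1}: k∈[2..4] ⇒ +0.463378 -0.064185 +0.000833 = +0.400027;  D = -0.354913-0.184549i
d^3_{0,1}: k∈[1..3] ⇒ +0.830035 -0.258687 +0.008958 = +0.580306;  D = +0.546795-0.194345i
d^3_{1,1}: k∈[0..2] ⇒ +0.743408 -0.617837 +0.048138 = +0.173710;  D = -0.068970+0.159431i
d^3_{2,1}: k∈[0..1] ⇒ -0.757715 +0.157432 = -0.600283;  D = +0.240774+0.549880i
d^3_{3,1}: single k=0 term ⇒ +0.299109;  D = +0.282278+0.098923i
Y_3^{m'}(θ=1.6981,φ=0.2262) and Σ D·Y over m':
  (+0.0163-0.0265i)·(+0.3170-0.2556i)  (+0.0399+0.1438i)·(-0.1148+0.0558i)  (-0.3549-0.1845i)·(-0.2872+0.0661i)  (+0.5468-0.1943i)·(+0.1383+0.0000i)  (-0.0690+0.1594i)·(+0.2872+0.0661i)  (+0.2408+0.5499i)·(-0.1148-0.0558i)  (+0.2823+0.0989i)·(-0.3170-0.2556i)
Y_3^1(R⁻¹ n̂) = +0.084055-0.163015i

Re=0.0841 Im=-0.1630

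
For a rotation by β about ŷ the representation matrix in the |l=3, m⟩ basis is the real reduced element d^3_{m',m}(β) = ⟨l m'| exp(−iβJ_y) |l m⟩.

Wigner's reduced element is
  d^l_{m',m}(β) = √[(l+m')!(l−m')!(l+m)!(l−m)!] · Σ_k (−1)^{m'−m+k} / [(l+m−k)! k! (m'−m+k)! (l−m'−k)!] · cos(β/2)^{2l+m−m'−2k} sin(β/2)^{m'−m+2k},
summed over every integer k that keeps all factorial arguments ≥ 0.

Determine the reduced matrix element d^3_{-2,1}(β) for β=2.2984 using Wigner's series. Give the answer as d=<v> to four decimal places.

d^3_{-2,1}(β=2.2984) via Wigner's sum:
With c≡cos(β/2)=0.409218 and s≡sin(β/2)=0.912437, N=[1·120·24·2]^{1/2}=75.894664
k∈{3,4} keeps every argument non-negative
  k=3: (−1)^0·75.8947/(12)·0.4092^3·0.9124^3 = +0.329231
  k=4: (−1)^1·75.8947/(24)·0.4092^1·0.9124^5 = -0.818405
d^3_{-2,1}(2.2984) = +0.329231 -0.818405 = -0.489174

d=-0.4892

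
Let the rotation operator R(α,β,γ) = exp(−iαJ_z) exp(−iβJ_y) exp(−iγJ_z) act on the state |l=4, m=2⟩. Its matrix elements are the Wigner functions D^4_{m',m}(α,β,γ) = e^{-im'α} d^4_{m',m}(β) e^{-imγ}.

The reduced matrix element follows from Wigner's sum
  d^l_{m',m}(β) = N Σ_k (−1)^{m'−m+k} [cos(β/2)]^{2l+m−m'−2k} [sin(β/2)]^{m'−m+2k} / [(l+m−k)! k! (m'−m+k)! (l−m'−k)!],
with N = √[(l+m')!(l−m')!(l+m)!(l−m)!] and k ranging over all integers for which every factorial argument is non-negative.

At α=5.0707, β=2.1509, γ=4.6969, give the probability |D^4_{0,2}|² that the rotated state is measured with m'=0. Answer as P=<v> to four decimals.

First d^4_{0,2}(β=2.1509), then the phase factors e^{-i(0)α} and e^{-i(2)γ}:
c=cos(2.1509/2)=0.475336, s=sin(2.1509/2)=0.879804; N=√[24·24·720·2]=910.735966
The bounds max(0,m−m')=2 and min(l+m,l−m')=4 give 3 terms
  k=2: (−1)^0·910.7360/(96)·0.4753^6·0.8798^2 = +0.084703
  k=3: (−1)^1·910.7360/(36)·0.4753^4·0.8798^4 = -0.773817
  k=4: (−1)^2·910.7360/(96)·0.4753^2·0.8798^6 = +0.994121
d^4_{0,2}(2.1509) = +0.084703 -0.773817 +0.994121 = +0.305008
|D^4_{0,2}|² = |d^4_{0,2}(β)|² = (+0.305008)² = 0.093030 (the z-rotation phases have unit modulus)

P=0.0930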